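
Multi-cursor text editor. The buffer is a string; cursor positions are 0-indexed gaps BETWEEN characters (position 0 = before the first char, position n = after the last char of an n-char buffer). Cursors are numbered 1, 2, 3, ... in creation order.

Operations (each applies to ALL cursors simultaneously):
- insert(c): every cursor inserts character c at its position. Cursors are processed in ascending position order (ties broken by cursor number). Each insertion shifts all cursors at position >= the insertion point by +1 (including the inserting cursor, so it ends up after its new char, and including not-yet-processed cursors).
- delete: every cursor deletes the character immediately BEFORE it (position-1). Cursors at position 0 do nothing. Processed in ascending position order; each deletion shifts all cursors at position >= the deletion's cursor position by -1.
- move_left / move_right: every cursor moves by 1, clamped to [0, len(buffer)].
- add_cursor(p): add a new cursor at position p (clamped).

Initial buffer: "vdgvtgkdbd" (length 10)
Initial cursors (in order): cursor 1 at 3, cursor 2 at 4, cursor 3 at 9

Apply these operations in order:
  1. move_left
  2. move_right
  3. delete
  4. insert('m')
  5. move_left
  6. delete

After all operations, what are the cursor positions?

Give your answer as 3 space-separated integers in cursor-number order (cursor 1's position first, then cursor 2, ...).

After op 1 (move_left): buffer="vdgvtgkdbd" (len 10), cursors c1@2 c2@3 c3@8, authorship ..........
After op 2 (move_right): buffer="vdgvtgkdbd" (len 10), cursors c1@3 c2@4 c3@9, authorship ..........
After op 3 (delete): buffer="vdtgkdd" (len 7), cursors c1@2 c2@2 c3@6, authorship .......
After op 4 (insert('m')): buffer="vdmmtgkdmd" (len 10), cursors c1@4 c2@4 c3@9, authorship ..12....3.
After op 5 (move_left): buffer="vdmmtgkdmd" (len 10), cursors c1@3 c2@3 c3@8, authorship ..12....3.
After op 6 (delete): buffer="vmtgkmd" (len 7), cursors c1@1 c2@1 c3@5, authorship .2...3.

Answer: 1 1 5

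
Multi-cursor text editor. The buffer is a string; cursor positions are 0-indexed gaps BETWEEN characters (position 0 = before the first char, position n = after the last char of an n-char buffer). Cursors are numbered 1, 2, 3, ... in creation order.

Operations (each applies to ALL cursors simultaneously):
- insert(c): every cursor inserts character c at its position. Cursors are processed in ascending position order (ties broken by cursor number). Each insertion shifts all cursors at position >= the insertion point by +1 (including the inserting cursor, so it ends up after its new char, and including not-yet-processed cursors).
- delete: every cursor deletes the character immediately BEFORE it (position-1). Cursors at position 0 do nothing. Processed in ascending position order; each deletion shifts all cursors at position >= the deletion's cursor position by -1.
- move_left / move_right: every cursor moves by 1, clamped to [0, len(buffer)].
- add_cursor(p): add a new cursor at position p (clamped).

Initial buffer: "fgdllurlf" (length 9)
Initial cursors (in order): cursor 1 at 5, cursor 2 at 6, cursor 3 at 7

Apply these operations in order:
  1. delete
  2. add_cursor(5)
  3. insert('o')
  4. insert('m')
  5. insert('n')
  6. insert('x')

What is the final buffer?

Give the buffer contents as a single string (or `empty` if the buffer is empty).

After op 1 (delete): buffer="fgdllf" (len 6), cursors c1@4 c2@4 c3@4, authorship ......
After op 2 (add_cursor(5)): buffer="fgdllf" (len 6), cursors c1@4 c2@4 c3@4 c4@5, authorship ......
After op 3 (insert('o')): buffer="fgdlooolof" (len 10), cursors c1@7 c2@7 c3@7 c4@9, authorship ....123.4.
After op 4 (insert('m')): buffer="fgdlooommmlomf" (len 14), cursors c1@10 c2@10 c3@10 c4@13, authorship ....123123.44.
After op 5 (insert('n')): buffer="fgdlooommmnnnlomnf" (len 18), cursors c1@13 c2@13 c3@13 c4@17, authorship ....123123123.444.
After op 6 (insert('x')): buffer="fgdlooommmnnnxxxlomnxf" (len 22), cursors c1@16 c2@16 c3@16 c4@21, authorship ....123123123123.4444.

Answer: fgdlooommmnnnxxxlomnxf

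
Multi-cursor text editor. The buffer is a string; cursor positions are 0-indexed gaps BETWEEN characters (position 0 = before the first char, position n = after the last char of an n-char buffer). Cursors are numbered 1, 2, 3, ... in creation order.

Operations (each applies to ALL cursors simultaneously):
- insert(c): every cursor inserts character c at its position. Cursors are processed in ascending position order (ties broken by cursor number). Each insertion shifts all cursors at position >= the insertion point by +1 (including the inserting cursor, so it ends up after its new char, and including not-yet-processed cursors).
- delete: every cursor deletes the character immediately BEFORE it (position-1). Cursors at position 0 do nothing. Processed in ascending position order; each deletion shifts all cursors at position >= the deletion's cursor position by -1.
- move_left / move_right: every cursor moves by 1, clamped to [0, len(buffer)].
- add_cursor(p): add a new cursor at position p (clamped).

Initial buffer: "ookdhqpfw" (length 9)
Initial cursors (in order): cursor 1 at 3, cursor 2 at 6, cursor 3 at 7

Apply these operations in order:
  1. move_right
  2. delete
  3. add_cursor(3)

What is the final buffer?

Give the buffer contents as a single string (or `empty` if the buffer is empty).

After op 1 (move_right): buffer="ookdhqpfw" (len 9), cursors c1@4 c2@7 c3@8, authorship .........
After op 2 (delete): buffer="ookhqw" (len 6), cursors c1@3 c2@5 c3@5, authorship ......
After op 3 (add_cursor(3)): buffer="ookhqw" (len 6), cursors c1@3 c4@3 c2@5 c3@5, authorship ......

Answer: ookhqw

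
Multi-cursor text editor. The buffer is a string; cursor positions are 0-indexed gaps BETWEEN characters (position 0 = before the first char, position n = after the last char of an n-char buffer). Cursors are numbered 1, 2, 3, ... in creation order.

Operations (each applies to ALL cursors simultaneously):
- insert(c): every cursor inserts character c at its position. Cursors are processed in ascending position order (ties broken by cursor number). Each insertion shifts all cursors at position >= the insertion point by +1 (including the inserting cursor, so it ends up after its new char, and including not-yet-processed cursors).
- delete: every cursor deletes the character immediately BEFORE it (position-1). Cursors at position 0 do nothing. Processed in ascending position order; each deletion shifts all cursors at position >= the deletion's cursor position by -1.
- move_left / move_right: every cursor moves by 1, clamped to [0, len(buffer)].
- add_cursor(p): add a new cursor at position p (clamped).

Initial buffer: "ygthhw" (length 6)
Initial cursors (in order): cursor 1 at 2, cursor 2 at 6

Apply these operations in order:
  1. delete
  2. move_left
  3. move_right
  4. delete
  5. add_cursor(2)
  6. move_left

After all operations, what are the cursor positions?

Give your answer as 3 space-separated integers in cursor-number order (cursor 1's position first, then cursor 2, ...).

Answer: 0 1 1

Derivation:
After op 1 (delete): buffer="ythh" (len 4), cursors c1@1 c2@4, authorship ....
After op 2 (move_left): buffer="ythh" (len 4), cursors c1@0 c2@3, authorship ....
After op 3 (move_right): buffer="ythh" (len 4), cursors c1@1 c2@4, authorship ....
After op 4 (delete): buffer="th" (len 2), cursors c1@0 c2@2, authorship ..
After op 5 (add_cursor(2)): buffer="th" (len 2), cursors c1@0 c2@2 c3@2, authorship ..
After op 6 (move_left): buffer="th" (len 2), cursors c1@0 c2@1 c3@1, authorship ..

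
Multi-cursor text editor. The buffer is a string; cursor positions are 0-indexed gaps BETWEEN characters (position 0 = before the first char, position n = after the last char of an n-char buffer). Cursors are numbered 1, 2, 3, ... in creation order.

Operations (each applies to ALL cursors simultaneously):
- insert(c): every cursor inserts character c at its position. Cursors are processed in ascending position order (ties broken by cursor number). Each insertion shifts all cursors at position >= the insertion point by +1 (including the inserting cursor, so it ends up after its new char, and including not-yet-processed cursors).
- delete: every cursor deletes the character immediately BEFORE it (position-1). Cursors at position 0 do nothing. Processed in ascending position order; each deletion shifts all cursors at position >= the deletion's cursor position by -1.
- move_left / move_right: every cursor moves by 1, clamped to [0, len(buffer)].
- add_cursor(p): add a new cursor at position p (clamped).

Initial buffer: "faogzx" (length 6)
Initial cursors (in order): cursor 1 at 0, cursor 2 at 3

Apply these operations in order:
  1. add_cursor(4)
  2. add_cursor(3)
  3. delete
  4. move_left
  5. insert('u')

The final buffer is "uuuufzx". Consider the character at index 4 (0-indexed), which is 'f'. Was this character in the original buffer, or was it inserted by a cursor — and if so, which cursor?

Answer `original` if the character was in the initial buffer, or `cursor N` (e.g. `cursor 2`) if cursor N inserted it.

Answer: original

Derivation:
After op 1 (add_cursor(4)): buffer="faogzx" (len 6), cursors c1@0 c2@3 c3@4, authorship ......
After op 2 (add_cursor(3)): buffer="faogzx" (len 6), cursors c1@0 c2@3 c4@3 c3@4, authorship ......
After op 3 (delete): buffer="fzx" (len 3), cursors c1@0 c2@1 c3@1 c4@1, authorship ...
After op 4 (move_left): buffer="fzx" (len 3), cursors c1@0 c2@0 c3@0 c4@0, authorship ...
After op 5 (insert('u')): buffer="uuuufzx" (len 7), cursors c1@4 c2@4 c3@4 c4@4, authorship 1234...
Authorship (.=original, N=cursor N): 1 2 3 4 . . .
Index 4: author = original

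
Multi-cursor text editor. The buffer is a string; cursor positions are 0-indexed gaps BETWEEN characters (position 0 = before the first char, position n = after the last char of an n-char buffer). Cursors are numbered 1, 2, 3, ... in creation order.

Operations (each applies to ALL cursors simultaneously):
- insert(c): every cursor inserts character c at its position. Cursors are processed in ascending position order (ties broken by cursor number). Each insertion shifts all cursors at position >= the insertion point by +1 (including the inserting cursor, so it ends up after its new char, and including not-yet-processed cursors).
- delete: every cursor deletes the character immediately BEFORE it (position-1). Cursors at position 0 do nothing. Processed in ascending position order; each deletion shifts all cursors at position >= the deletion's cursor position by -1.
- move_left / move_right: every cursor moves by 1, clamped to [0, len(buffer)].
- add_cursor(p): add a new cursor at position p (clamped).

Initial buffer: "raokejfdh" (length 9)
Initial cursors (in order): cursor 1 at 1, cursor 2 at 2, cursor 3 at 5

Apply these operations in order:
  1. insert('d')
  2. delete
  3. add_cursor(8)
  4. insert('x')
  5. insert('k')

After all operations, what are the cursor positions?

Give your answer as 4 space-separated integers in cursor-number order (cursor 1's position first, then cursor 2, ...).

Answer: 3 6 11 16

Derivation:
After op 1 (insert('d')): buffer="rdadokedjfdh" (len 12), cursors c1@2 c2@4 c3@8, authorship .1.2...3....
After op 2 (delete): buffer="raokejfdh" (len 9), cursors c1@1 c2@2 c3@5, authorship .........
After op 3 (add_cursor(8)): buffer="raokejfdh" (len 9), cursors c1@1 c2@2 c3@5 c4@8, authorship .........
After op 4 (insert('x')): buffer="rxaxokexjfdxh" (len 13), cursors c1@2 c2@4 c3@8 c4@12, authorship .1.2...3...4.
After op 5 (insert('k')): buffer="rxkaxkokexkjfdxkh" (len 17), cursors c1@3 c2@6 c3@11 c4@16, authorship .11.22...33...44.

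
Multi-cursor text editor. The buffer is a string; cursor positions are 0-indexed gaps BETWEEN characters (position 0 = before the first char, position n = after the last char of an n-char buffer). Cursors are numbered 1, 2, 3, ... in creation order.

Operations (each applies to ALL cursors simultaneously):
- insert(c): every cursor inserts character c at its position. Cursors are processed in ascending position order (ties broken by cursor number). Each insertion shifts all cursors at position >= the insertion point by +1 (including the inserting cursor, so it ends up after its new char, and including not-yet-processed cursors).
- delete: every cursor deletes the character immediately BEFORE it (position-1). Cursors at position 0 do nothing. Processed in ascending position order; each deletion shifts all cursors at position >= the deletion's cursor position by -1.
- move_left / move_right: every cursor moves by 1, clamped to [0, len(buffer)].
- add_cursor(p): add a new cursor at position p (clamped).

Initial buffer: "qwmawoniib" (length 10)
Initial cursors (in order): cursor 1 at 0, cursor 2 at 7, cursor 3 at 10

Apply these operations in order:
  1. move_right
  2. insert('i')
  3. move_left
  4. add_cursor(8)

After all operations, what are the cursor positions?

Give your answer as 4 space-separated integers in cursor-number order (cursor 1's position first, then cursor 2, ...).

Answer: 1 9 12 8

Derivation:
After op 1 (move_right): buffer="qwmawoniib" (len 10), cursors c1@1 c2@8 c3@10, authorship ..........
After op 2 (insert('i')): buffer="qiwmawoniiibi" (len 13), cursors c1@2 c2@10 c3@13, authorship .1.......2..3
After op 3 (move_left): buffer="qiwmawoniiibi" (len 13), cursors c1@1 c2@9 c3@12, authorship .1.......2..3
After op 4 (add_cursor(8)): buffer="qiwmawoniiibi" (len 13), cursors c1@1 c4@8 c2@9 c3@12, authorship .1.......2..3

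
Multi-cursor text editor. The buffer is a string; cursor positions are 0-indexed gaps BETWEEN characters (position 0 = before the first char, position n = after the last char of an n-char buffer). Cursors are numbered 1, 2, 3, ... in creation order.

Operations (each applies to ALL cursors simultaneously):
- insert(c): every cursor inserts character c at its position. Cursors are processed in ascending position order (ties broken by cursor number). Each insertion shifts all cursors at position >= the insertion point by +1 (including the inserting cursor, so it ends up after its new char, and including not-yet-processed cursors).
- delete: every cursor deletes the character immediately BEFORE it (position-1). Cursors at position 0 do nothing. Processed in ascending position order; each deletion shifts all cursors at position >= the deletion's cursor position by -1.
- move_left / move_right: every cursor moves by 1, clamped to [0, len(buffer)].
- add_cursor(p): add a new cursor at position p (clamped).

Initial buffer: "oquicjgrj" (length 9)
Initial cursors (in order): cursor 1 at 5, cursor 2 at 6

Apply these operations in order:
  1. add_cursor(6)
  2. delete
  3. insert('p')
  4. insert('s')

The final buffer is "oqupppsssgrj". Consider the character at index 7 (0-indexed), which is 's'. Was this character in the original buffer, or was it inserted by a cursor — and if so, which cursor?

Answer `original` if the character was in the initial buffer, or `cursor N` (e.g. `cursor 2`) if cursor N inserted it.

After op 1 (add_cursor(6)): buffer="oquicjgrj" (len 9), cursors c1@5 c2@6 c3@6, authorship .........
After op 2 (delete): buffer="oqugrj" (len 6), cursors c1@3 c2@3 c3@3, authorship ......
After op 3 (insert('p')): buffer="oqupppgrj" (len 9), cursors c1@6 c2@6 c3@6, authorship ...123...
After op 4 (insert('s')): buffer="oqupppsssgrj" (len 12), cursors c1@9 c2@9 c3@9, authorship ...123123...
Authorship (.=original, N=cursor N): . . . 1 2 3 1 2 3 . . .
Index 7: author = 2

Answer: cursor 2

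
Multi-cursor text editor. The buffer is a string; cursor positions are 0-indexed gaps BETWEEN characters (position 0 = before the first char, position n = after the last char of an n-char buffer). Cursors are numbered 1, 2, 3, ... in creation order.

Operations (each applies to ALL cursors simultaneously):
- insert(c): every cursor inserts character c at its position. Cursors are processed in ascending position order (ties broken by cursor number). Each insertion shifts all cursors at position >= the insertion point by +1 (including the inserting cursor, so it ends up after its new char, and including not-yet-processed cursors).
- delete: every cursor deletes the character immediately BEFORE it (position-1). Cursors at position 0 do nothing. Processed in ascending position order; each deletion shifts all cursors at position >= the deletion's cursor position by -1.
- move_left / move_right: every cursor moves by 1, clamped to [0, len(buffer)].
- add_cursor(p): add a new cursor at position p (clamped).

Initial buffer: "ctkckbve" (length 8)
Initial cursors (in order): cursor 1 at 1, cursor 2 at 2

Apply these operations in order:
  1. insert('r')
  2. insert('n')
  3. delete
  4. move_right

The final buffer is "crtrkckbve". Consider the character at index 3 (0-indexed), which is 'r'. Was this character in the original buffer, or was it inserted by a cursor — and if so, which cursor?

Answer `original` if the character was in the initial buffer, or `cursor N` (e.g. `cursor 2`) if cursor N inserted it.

Answer: cursor 2

Derivation:
After op 1 (insert('r')): buffer="crtrkckbve" (len 10), cursors c1@2 c2@4, authorship .1.2......
After op 2 (insert('n')): buffer="crntrnkckbve" (len 12), cursors c1@3 c2@6, authorship .11.22......
After op 3 (delete): buffer="crtrkckbve" (len 10), cursors c1@2 c2@4, authorship .1.2......
After op 4 (move_right): buffer="crtrkckbve" (len 10), cursors c1@3 c2@5, authorship .1.2......
Authorship (.=original, N=cursor N): . 1 . 2 . . . . . .
Index 3: author = 2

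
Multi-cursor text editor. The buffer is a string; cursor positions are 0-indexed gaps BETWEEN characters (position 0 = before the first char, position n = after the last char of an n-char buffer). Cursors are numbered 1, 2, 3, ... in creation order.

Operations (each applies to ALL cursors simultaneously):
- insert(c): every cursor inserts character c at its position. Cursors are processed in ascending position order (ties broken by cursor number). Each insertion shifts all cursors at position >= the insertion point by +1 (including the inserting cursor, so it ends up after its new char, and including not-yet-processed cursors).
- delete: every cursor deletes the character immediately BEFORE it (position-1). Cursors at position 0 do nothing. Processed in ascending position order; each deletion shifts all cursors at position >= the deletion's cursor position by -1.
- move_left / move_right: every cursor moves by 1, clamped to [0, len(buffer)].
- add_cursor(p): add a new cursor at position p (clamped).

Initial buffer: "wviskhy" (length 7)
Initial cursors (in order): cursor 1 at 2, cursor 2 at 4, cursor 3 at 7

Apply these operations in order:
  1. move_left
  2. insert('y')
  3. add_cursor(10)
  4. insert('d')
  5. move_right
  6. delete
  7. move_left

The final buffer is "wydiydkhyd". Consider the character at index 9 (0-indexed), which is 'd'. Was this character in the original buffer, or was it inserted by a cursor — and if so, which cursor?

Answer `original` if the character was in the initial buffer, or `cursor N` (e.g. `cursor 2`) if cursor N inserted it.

Answer: cursor 3

Derivation:
After op 1 (move_left): buffer="wviskhy" (len 7), cursors c1@1 c2@3 c3@6, authorship .......
After op 2 (insert('y')): buffer="wyviyskhyy" (len 10), cursors c1@2 c2@5 c3@9, authorship .1..2...3.
After op 3 (add_cursor(10)): buffer="wyviyskhyy" (len 10), cursors c1@2 c2@5 c3@9 c4@10, authorship .1..2...3.
After op 4 (insert('d')): buffer="wydviydskhydyd" (len 14), cursors c1@3 c2@7 c3@12 c4@14, authorship .11..22...33.4
After op 5 (move_right): buffer="wydviydskhydyd" (len 14), cursors c1@4 c2@8 c3@13 c4@14, authorship .11..22...33.4
After op 6 (delete): buffer="wydiydkhyd" (len 10), cursors c1@3 c2@6 c3@10 c4@10, authorship .11.22..33
After op 7 (move_left): buffer="wydiydkhyd" (len 10), cursors c1@2 c2@5 c3@9 c4@9, authorship .11.22..33
Authorship (.=original, N=cursor N): . 1 1 . 2 2 . . 3 3
Index 9: author = 3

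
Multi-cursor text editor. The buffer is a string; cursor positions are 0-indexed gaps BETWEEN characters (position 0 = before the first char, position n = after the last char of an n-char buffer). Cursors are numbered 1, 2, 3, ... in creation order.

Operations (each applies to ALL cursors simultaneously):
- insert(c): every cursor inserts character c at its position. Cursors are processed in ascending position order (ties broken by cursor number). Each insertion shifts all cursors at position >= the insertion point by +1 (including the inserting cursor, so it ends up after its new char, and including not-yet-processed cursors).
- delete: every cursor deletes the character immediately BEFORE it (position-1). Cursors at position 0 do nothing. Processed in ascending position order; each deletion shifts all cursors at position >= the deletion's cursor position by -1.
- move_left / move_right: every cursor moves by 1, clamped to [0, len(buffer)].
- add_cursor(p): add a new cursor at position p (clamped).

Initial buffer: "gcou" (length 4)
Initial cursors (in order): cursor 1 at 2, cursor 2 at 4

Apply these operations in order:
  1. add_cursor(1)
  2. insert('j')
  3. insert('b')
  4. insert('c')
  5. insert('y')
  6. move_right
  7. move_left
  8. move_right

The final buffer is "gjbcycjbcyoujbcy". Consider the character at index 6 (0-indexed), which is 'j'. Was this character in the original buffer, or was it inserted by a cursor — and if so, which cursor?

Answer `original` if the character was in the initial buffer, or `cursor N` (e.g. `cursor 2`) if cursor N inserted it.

After op 1 (add_cursor(1)): buffer="gcou" (len 4), cursors c3@1 c1@2 c2@4, authorship ....
After op 2 (insert('j')): buffer="gjcjouj" (len 7), cursors c3@2 c1@4 c2@7, authorship .3.1..2
After op 3 (insert('b')): buffer="gjbcjboujb" (len 10), cursors c3@3 c1@6 c2@10, authorship .33.11..22
After op 4 (insert('c')): buffer="gjbccjbcoujbc" (len 13), cursors c3@4 c1@8 c2@13, authorship .333.111..222
After op 5 (insert('y')): buffer="gjbcycjbcyoujbcy" (len 16), cursors c3@5 c1@10 c2@16, authorship .3333.1111..2222
After op 6 (move_right): buffer="gjbcycjbcyoujbcy" (len 16), cursors c3@6 c1@11 c2@16, authorship .3333.1111..2222
After op 7 (move_left): buffer="gjbcycjbcyoujbcy" (len 16), cursors c3@5 c1@10 c2@15, authorship .3333.1111..2222
After op 8 (move_right): buffer="gjbcycjbcyoujbcy" (len 16), cursors c3@6 c1@11 c2@16, authorship .3333.1111..2222
Authorship (.=original, N=cursor N): . 3 3 3 3 . 1 1 1 1 . . 2 2 2 2
Index 6: author = 1

Answer: cursor 1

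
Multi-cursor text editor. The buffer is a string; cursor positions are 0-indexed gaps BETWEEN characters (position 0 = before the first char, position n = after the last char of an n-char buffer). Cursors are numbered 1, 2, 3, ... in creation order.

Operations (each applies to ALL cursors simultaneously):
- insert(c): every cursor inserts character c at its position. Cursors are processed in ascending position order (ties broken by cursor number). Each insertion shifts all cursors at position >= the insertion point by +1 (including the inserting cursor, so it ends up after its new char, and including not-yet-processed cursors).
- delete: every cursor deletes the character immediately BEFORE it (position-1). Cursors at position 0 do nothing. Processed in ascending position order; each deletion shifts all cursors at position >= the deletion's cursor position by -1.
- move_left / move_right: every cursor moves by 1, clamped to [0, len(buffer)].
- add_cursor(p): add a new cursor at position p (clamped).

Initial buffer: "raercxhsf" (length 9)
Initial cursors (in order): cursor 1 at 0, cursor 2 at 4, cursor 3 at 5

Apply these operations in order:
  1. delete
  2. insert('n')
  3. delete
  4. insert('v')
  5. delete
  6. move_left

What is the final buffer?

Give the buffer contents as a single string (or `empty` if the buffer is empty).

Answer: raexhsf

Derivation:
After op 1 (delete): buffer="raexhsf" (len 7), cursors c1@0 c2@3 c3@3, authorship .......
After op 2 (insert('n')): buffer="nraennxhsf" (len 10), cursors c1@1 c2@6 c3@6, authorship 1...23....
After op 3 (delete): buffer="raexhsf" (len 7), cursors c1@0 c2@3 c3@3, authorship .......
After op 4 (insert('v')): buffer="vraevvxhsf" (len 10), cursors c1@1 c2@6 c3@6, authorship 1...23....
After op 5 (delete): buffer="raexhsf" (len 7), cursors c1@0 c2@3 c3@3, authorship .......
After op 6 (move_left): buffer="raexhsf" (len 7), cursors c1@0 c2@2 c3@2, authorship .......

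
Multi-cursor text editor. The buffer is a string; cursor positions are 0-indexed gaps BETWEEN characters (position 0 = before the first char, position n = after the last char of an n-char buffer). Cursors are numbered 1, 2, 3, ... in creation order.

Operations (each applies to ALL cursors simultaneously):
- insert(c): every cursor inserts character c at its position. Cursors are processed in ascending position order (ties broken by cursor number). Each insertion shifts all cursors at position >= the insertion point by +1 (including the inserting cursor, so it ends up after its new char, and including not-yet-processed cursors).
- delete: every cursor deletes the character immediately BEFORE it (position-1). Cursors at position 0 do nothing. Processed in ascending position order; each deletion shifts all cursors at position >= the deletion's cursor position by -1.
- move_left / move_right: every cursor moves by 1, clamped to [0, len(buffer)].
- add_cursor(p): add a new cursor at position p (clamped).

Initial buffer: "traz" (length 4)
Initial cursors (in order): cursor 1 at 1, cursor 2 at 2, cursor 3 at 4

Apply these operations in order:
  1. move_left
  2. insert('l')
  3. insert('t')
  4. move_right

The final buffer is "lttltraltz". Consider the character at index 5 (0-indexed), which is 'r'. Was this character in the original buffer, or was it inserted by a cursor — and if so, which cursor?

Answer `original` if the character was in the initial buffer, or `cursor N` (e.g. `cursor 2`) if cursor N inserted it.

After op 1 (move_left): buffer="traz" (len 4), cursors c1@0 c2@1 c3@3, authorship ....
After op 2 (insert('l')): buffer="ltlralz" (len 7), cursors c1@1 c2@3 c3@6, authorship 1.2..3.
After op 3 (insert('t')): buffer="lttltraltz" (len 10), cursors c1@2 c2@5 c3@9, authorship 11.22..33.
After op 4 (move_right): buffer="lttltraltz" (len 10), cursors c1@3 c2@6 c3@10, authorship 11.22..33.
Authorship (.=original, N=cursor N): 1 1 . 2 2 . . 3 3 .
Index 5: author = original

Answer: original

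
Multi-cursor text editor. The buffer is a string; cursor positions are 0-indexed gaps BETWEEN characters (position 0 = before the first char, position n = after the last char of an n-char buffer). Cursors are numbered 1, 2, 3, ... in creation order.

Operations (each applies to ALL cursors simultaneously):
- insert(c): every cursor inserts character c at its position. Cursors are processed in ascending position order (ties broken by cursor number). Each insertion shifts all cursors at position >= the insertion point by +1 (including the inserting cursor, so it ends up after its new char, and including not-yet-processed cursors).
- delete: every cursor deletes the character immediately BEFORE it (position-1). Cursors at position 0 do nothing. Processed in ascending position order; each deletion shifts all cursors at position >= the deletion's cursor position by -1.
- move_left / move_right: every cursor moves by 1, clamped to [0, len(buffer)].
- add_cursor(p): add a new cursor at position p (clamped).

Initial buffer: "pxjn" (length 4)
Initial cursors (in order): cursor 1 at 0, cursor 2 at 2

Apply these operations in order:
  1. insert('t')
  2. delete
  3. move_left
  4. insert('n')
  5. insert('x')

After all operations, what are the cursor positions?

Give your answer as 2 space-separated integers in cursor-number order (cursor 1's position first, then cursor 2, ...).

After op 1 (insert('t')): buffer="tpxtjn" (len 6), cursors c1@1 c2@4, authorship 1..2..
After op 2 (delete): buffer="pxjn" (len 4), cursors c1@0 c2@2, authorship ....
After op 3 (move_left): buffer="pxjn" (len 4), cursors c1@0 c2@1, authorship ....
After op 4 (insert('n')): buffer="npnxjn" (len 6), cursors c1@1 c2@3, authorship 1.2...
After op 5 (insert('x')): buffer="nxpnxxjn" (len 8), cursors c1@2 c2@5, authorship 11.22...

Answer: 2 5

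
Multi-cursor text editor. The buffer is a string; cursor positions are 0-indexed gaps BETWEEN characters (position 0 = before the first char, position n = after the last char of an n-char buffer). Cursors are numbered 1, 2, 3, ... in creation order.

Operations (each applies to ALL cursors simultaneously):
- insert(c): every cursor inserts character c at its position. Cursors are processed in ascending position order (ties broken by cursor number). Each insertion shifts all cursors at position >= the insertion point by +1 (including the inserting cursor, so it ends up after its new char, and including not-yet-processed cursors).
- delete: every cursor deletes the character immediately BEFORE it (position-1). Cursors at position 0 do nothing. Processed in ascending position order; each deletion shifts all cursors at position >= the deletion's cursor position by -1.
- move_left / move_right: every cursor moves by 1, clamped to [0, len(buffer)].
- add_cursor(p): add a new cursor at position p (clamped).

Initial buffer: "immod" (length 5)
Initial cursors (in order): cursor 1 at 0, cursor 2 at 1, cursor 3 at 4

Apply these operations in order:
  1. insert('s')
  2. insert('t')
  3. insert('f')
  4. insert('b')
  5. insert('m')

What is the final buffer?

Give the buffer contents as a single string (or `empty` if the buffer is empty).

After op 1 (insert('s')): buffer="sismmosd" (len 8), cursors c1@1 c2@3 c3@7, authorship 1.2...3.
After op 2 (insert('t')): buffer="stistmmostd" (len 11), cursors c1@2 c2@5 c3@10, authorship 11.22...33.
After op 3 (insert('f')): buffer="stfistfmmostfd" (len 14), cursors c1@3 c2@7 c3@13, authorship 111.222...333.
After op 4 (insert('b')): buffer="stfbistfbmmostfbd" (len 17), cursors c1@4 c2@9 c3@16, authorship 1111.2222...3333.
After op 5 (insert('m')): buffer="stfbmistfbmmmostfbmd" (len 20), cursors c1@5 c2@11 c3@19, authorship 11111.22222...33333.

Answer: stfbmistfbmmmostfbmd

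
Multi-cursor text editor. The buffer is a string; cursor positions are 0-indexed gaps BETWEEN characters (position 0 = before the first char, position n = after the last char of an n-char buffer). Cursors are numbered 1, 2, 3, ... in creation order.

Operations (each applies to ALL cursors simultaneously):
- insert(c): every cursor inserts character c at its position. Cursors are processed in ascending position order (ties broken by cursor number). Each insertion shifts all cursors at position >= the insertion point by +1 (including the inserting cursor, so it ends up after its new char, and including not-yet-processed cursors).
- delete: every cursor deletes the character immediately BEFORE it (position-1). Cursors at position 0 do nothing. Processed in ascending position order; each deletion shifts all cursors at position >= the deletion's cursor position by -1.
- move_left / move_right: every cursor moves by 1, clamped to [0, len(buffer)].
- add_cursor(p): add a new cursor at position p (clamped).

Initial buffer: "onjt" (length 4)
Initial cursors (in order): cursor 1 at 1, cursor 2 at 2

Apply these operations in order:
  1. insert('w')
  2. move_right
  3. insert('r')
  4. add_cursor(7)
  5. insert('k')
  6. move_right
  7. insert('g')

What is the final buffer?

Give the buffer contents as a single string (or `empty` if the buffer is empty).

Answer: ownrkwgjrkktgg

Derivation:
After op 1 (insert('w')): buffer="ownwjt" (len 6), cursors c1@2 c2@4, authorship .1.2..
After op 2 (move_right): buffer="ownwjt" (len 6), cursors c1@3 c2@5, authorship .1.2..
After op 3 (insert('r')): buffer="ownrwjrt" (len 8), cursors c1@4 c2@7, authorship .1.12.2.
After op 4 (add_cursor(7)): buffer="ownrwjrt" (len 8), cursors c1@4 c2@7 c3@7, authorship .1.12.2.
After op 5 (insert('k')): buffer="ownrkwjrkkt" (len 11), cursors c1@5 c2@10 c3@10, authorship .1.112.223.
After op 6 (move_right): buffer="ownrkwjrkkt" (len 11), cursors c1@6 c2@11 c3@11, authorship .1.112.223.
After op 7 (insert('g')): buffer="ownrkwgjrkktgg" (len 14), cursors c1@7 c2@14 c3@14, authorship .1.1121.223.23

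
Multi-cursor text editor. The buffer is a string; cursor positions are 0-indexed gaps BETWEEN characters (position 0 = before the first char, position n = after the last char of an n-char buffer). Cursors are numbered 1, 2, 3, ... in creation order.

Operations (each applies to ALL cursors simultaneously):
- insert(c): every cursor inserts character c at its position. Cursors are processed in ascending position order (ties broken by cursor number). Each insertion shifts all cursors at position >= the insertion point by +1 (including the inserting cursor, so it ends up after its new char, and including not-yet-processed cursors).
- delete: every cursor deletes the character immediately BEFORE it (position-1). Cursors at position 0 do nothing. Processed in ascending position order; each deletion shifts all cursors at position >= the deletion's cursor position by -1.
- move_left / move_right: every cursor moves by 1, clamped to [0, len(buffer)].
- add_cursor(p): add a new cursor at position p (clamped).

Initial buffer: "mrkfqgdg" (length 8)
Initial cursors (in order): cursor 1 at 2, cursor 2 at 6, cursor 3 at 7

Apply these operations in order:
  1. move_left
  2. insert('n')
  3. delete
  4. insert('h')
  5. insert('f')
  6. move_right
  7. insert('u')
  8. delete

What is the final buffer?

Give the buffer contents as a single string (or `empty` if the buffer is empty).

After op 1 (move_left): buffer="mrkfqgdg" (len 8), cursors c1@1 c2@5 c3@6, authorship ........
After op 2 (insert('n')): buffer="mnrkfqngndg" (len 11), cursors c1@2 c2@7 c3@9, authorship .1....2.3..
After op 3 (delete): buffer="mrkfqgdg" (len 8), cursors c1@1 c2@5 c3@6, authorship ........
After op 4 (insert('h')): buffer="mhrkfqhghdg" (len 11), cursors c1@2 c2@7 c3@9, authorship .1....2.3..
After op 5 (insert('f')): buffer="mhfrkfqhfghfdg" (len 14), cursors c1@3 c2@9 c3@12, authorship .11....22.33..
After op 6 (move_right): buffer="mhfrkfqhfghfdg" (len 14), cursors c1@4 c2@10 c3@13, authorship .11....22.33..
After op 7 (insert('u')): buffer="mhfrukfqhfguhfdug" (len 17), cursors c1@5 c2@12 c3@16, authorship .11.1...22.233.3.
After op 8 (delete): buffer="mhfrkfqhfghfdg" (len 14), cursors c1@4 c2@10 c3@13, authorship .11....22.33..

Answer: mhfrkfqhfghfdg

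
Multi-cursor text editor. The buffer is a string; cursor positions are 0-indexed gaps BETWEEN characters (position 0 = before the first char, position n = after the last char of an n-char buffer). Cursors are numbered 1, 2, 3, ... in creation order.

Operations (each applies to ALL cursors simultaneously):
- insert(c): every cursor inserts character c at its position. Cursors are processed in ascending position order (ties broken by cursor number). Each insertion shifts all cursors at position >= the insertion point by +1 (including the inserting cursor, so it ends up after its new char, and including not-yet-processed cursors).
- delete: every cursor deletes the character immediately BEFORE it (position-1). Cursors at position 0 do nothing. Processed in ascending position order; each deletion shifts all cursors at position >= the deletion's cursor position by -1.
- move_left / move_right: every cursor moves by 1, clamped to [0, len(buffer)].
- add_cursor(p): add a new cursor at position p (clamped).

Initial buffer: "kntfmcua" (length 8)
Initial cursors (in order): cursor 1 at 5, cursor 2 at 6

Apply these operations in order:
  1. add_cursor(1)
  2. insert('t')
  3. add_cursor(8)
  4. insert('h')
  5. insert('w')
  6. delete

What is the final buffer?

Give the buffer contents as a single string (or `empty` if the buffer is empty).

After op 1 (add_cursor(1)): buffer="kntfmcua" (len 8), cursors c3@1 c1@5 c2@6, authorship ........
After op 2 (insert('t')): buffer="ktntfmtctua" (len 11), cursors c3@2 c1@7 c2@9, authorship .3....1.2..
After op 3 (add_cursor(8)): buffer="ktntfmtctua" (len 11), cursors c3@2 c1@7 c4@8 c2@9, authorship .3....1.2..
After op 4 (insert('h')): buffer="kthntfmthchthua" (len 15), cursors c3@3 c1@9 c4@11 c2@13, authorship .33....11.422..
After op 5 (insert('w')): buffer="kthwntfmthwchwthwua" (len 19), cursors c3@4 c1@11 c4@14 c2@17, authorship .333....111.44222..
After op 6 (delete): buffer="kthntfmthchthua" (len 15), cursors c3@3 c1@9 c4@11 c2@13, authorship .33....11.422..

Answer: kthntfmthchthua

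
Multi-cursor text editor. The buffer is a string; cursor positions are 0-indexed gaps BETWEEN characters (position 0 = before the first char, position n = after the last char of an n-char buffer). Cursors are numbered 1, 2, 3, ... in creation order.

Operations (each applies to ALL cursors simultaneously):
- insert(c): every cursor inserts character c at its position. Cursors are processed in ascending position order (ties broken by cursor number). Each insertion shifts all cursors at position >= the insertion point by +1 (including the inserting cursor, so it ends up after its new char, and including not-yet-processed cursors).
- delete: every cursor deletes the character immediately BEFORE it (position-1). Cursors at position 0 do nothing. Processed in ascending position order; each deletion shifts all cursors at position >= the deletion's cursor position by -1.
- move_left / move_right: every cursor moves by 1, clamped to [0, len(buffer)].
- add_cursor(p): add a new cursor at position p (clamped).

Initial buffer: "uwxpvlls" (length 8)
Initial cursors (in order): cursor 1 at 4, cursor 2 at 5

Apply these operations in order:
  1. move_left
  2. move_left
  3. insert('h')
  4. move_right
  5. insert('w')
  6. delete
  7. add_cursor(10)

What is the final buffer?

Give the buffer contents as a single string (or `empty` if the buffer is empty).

After op 1 (move_left): buffer="uwxpvlls" (len 8), cursors c1@3 c2@4, authorship ........
After op 2 (move_left): buffer="uwxpvlls" (len 8), cursors c1@2 c2@3, authorship ........
After op 3 (insert('h')): buffer="uwhxhpvlls" (len 10), cursors c1@3 c2@5, authorship ..1.2.....
After op 4 (move_right): buffer="uwhxhpvlls" (len 10), cursors c1@4 c2@6, authorship ..1.2.....
After op 5 (insert('w')): buffer="uwhxwhpwvlls" (len 12), cursors c1@5 c2@8, authorship ..1.12.2....
After op 6 (delete): buffer="uwhxhpvlls" (len 10), cursors c1@4 c2@6, authorship ..1.2.....
After op 7 (add_cursor(10)): buffer="uwhxhpvlls" (len 10), cursors c1@4 c2@6 c3@10, authorship ..1.2.....

Answer: uwhxhpvlls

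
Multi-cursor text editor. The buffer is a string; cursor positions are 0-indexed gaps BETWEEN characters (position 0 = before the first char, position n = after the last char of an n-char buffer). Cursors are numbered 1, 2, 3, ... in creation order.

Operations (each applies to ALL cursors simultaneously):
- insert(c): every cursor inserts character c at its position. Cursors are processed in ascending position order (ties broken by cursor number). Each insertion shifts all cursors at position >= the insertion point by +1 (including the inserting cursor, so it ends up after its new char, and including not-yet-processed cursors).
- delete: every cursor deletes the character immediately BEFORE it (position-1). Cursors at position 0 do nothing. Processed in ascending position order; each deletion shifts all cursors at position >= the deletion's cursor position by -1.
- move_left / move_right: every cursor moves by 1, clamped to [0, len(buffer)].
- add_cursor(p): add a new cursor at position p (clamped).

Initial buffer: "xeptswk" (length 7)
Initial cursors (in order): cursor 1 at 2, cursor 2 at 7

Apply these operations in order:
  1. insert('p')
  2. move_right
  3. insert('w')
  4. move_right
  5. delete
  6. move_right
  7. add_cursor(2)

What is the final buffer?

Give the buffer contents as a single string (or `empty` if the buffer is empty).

Answer: xeppwswkp

Derivation:
After op 1 (insert('p')): buffer="xepptswkp" (len 9), cursors c1@3 c2@9, authorship ..1.....2
After op 2 (move_right): buffer="xepptswkp" (len 9), cursors c1@4 c2@9, authorship ..1.....2
After op 3 (insert('w')): buffer="xeppwtswkpw" (len 11), cursors c1@5 c2@11, authorship ..1.1....22
After op 4 (move_right): buffer="xeppwtswkpw" (len 11), cursors c1@6 c2@11, authorship ..1.1....22
After op 5 (delete): buffer="xeppwswkp" (len 9), cursors c1@5 c2@9, authorship ..1.1...2
After op 6 (move_right): buffer="xeppwswkp" (len 9), cursors c1@6 c2@9, authorship ..1.1...2
After op 7 (add_cursor(2)): buffer="xeppwswkp" (len 9), cursors c3@2 c1@6 c2@9, authorship ..1.1...2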